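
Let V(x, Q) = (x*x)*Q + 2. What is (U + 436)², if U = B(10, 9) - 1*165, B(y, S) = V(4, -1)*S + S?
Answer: 23716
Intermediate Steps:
V(x, Q) = 2 + Q*x² (V(x, Q) = x²*Q + 2 = Q*x² + 2 = 2 + Q*x²)
B(y, S) = -13*S (B(y, S) = (2 - 1*4²)*S + S = (2 - 1*16)*S + S = (2 - 16)*S + S = -14*S + S = -13*S)
U = -282 (U = -13*9 - 1*165 = -117 - 165 = -282)
(U + 436)² = (-282 + 436)² = 154² = 23716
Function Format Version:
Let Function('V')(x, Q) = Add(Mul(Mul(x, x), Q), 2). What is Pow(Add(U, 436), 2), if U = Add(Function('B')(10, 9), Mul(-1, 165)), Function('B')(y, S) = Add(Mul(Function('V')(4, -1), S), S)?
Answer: 23716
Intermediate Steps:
Function('V')(x, Q) = Add(2, Mul(Q, Pow(x, 2))) (Function('V')(x, Q) = Add(Mul(Pow(x, 2), Q), 2) = Add(Mul(Q, Pow(x, 2)), 2) = Add(2, Mul(Q, Pow(x, 2))))
Function('B')(y, S) = Mul(-13, S) (Function('B')(y, S) = Add(Mul(Add(2, Mul(-1, Pow(4, 2))), S), S) = Add(Mul(Add(2, Mul(-1, 16)), S), S) = Add(Mul(Add(2, -16), S), S) = Add(Mul(-14, S), S) = Mul(-13, S))
U = -282 (U = Add(Mul(-13, 9), Mul(-1, 165)) = Add(-117, -165) = -282)
Pow(Add(U, 436), 2) = Pow(Add(-282, 436), 2) = Pow(154, 2) = 23716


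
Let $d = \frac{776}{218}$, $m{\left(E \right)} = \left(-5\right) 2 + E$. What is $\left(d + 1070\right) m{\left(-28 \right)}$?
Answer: $- \frac{4446684}{109} \approx -40795.0$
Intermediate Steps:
$m{\left(E \right)} = -10 + E$
$d = \frac{388}{109}$ ($d = 776 \cdot \frac{1}{218} = \frac{388}{109} \approx 3.5596$)
$\left(d + 1070\right) m{\left(-28 \right)} = \left(\frac{388}{109} + 1070\right) \left(-10 - 28\right) = \frac{117018}{109} \left(-38\right) = - \frac{4446684}{109}$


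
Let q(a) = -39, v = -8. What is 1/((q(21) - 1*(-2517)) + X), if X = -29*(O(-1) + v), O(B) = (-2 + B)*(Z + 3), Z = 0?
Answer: 1/2971 ≈ 0.00033659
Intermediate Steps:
O(B) = -6 + 3*B (O(B) = (-2 + B)*(0 + 3) = (-2 + B)*3 = -6 + 3*B)
X = 493 (X = -29*((-6 + 3*(-1)) - 8) = -29*((-6 - 3) - 8) = -29*(-9 - 8) = -29*(-17) = 493)
1/((q(21) - 1*(-2517)) + X) = 1/((-39 - 1*(-2517)) + 493) = 1/((-39 + 2517) + 493) = 1/(2478 + 493) = 1/2971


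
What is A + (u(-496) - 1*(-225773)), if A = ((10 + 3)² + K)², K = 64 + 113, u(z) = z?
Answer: 344993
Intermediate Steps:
K = 177
A = 119716 (A = ((10 + 3)² + 177)² = (13² + 177)² = (169 + 177)² = 346² = 119716)
A + (u(-496) - 1*(-225773)) = 119716 + (-496 - 1*(-225773)) = 119716 + (-496 + 225773) = 119716 + 225277 = 344993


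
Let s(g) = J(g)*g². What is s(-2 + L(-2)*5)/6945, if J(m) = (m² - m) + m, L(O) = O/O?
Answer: 27/2315 ≈ 0.011663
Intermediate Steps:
L(O) = 1
J(m) = m²
s(g) = g⁴ (s(g) = g²*g² = g⁴)
s(-2 + L(-2)*5)/6945 = (-2 + 1*5)⁴/6945 = (-2 + 5)⁴*(1/6945) = 3⁴*(1/6945) = 81*(1/6945) = 27/2315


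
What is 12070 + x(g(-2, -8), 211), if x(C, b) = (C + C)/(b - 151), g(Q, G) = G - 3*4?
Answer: 36208/3 ≈ 12069.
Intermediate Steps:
g(Q, G) = -12 + G (g(Q, G) = G - 12 = -12 + G)
x(C, b) = 2*C/(-151 + b) (x(C, b) = (2*C)/(-151 + b) = 2*C/(-151 + b))
12070 + x(g(-2, -8), 211) = 12070 + 2*(-12 - 8)/(-151 + 211) = 12070 + 2*(-20)/60 = 12070 + 2*(-20)*(1/60) = 12070 - 2/3 = 36208/3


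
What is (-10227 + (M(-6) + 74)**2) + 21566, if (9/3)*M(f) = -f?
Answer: 17115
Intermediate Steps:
M(f) = -f/3 (M(f) = (-f)/3 = -f/3)
(-10227 + (M(-6) + 74)**2) + 21566 = (-10227 + (-1/3*(-6) + 74)**2) + 21566 = (-10227 + (2 + 74)**2) + 21566 = (-10227 + 76**2) + 21566 = (-10227 + 5776) + 21566 = -4451 + 21566 = 17115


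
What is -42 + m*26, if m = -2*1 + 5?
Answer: 36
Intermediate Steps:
m = 3 (m = -2 + 5 = 3)
-42 + m*26 = -42 + 3*26 = -42 + 78 = 36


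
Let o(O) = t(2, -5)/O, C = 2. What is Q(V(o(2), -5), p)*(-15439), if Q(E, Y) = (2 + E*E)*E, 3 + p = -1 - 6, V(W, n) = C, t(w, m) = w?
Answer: -185268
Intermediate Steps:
o(O) = 2/O
V(W, n) = 2
p = -10 (p = -3 + (-1 - 6) = -3 - 7 = -10)
Q(E, Y) = E*(2 + E**2) (Q(E, Y) = (2 + E**2)*E = E*(2 + E**2))
Q(V(o(2), -5), p)*(-15439) = (2*(2 + 2**2))*(-15439) = (2*(2 + 4))*(-15439) = (2*6)*(-15439) = 12*(-15439) = -185268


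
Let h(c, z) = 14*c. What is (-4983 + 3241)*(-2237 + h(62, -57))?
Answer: 2384798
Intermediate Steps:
(-4983 + 3241)*(-2237 + h(62, -57)) = (-4983 + 3241)*(-2237 + 14*62) = -1742*(-2237 + 868) = -1742*(-1369) = 2384798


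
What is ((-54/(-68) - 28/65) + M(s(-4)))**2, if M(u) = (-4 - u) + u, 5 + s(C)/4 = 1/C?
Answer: 64593369/4884100 ≈ 13.225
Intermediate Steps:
s(C) = -20 + 4/C
M(u) = -4
((-54/(-68) - 28/65) + M(s(-4)))**2 = ((-54/(-68) - 28/65) - 4)**2 = ((-54*(-1/68) - 28*1/65) - 4)**2 = ((27/34 - 28/65) - 4)**2 = (803/2210 - 4)**2 = (-8037/2210)**2 = 64593369/4884100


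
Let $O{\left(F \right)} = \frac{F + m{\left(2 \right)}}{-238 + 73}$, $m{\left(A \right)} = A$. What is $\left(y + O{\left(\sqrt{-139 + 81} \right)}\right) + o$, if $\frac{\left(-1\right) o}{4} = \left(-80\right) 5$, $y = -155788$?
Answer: $- \frac{25441022}{165} - \frac{i \sqrt{58}}{165} \approx -1.5419 \cdot 10^{5} - 0.046156 i$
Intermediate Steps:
$o = 1600$ ($o = - 4 \left(\left(-80\right) 5\right) = \left(-4\right) \left(-400\right) = 1600$)
$O{\left(F \right)} = - \frac{2}{165} - \frac{F}{165}$ ($O{\left(F \right)} = \frac{F + 2}{-238 + 73} = \frac{2 + F}{-165} = \left(2 + F\right) \left(- \frac{1}{165}\right) = - \frac{2}{165} - \frac{F}{165}$)
$\left(y + O{\left(\sqrt{-139 + 81} \right)}\right) + o = \left(-155788 - \left(\frac{2}{165} + \frac{\sqrt{-139 + 81}}{165}\right)\right) + 1600 = \left(-155788 - \left(\frac{2}{165} + \frac{\sqrt{-58}}{165}\right)\right) + 1600 = \left(-155788 - \left(\frac{2}{165} + \frac{i \sqrt{58}}{165}\right)\right) + 1600 = \left(- \frac{25705022}{165} - \frac{i \sqrt{58}}{165}\right) + 1600 = - \frac{25441022}{165} - \frac{i \sqrt{58}}{165}$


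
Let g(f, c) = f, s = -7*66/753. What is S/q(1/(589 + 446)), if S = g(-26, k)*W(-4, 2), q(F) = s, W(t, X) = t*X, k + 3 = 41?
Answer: -26104/77 ≈ -339.01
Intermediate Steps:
s = -154/251 (s = -462*1/753 = -154/251 ≈ -0.61355)
k = 38 (k = -3 + 41 = 38)
W(t, X) = X*t
q(F) = -154/251
S = 208 (S = -52*(-4) = -26*(-8) = 208)
S/q(1/(589 + 446)) = 208/(-154/251) = 208*(-251/154) = -26104/77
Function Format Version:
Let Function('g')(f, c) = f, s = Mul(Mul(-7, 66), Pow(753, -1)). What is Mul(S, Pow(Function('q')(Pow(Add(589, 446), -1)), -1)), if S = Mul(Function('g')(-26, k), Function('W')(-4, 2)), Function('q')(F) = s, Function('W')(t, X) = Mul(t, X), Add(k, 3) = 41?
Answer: Rational(-26104, 77) ≈ -339.01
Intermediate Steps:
s = Rational(-154, 251) (s = Mul(-462, Rational(1, 753)) = Rational(-154, 251) ≈ -0.61355)
k = 38 (k = Add(-3, 41) = 38)
Function('W')(t, X) = Mul(X, t)
Function('q')(F) = Rational(-154, 251)
S = 208 (S = Mul(-26, Mul(2, -4)) = Mul(-26, -8) = 208)
Mul(S, Pow(Function('q')(Pow(Add(589, 446), -1)), -1)) = Mul(208, Pow(Rational(-154, 251), -1)) = Mul(208, Rational(-251, 154)) = Rational(-26104, 77)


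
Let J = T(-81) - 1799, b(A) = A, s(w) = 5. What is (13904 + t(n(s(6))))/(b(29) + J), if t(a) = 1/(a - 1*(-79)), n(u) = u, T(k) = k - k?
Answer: -1167937/148680 ≈ -7.8554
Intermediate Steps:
T(k) = 0
t(a) = 1/(79 + a) (t(a) = 1/(a + 79) = 1/(79 + a))
J = -1799 (J = 0 - 1799 = -1799)
(13904 + t(n(s(6))))/(b(29) + J) = (13904 + 1/(79 + 5))/(29 - 1799) = (13904 + 1/84)/(-1770) = (13904 + 1/84)*(-1/1770) = (1167937/84)*(-1/1770) = -1167937/148680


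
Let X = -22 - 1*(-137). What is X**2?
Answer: 13225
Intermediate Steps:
X = 115 (X = -22 + 137 = 115)
X**2 = 115**2 = 13225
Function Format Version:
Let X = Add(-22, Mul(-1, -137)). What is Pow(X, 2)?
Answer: 13225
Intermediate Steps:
X = 115 (X = Add(-22, 137) = 115)
Pow(X, 2) = Pow(115, 2) = 13225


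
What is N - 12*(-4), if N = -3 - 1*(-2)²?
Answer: 41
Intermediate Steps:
N = -7 (N = -3 - 1*4 = -3 - 4 = -7)
N - 12*(-4) = -7 - 12*(-4) = -7 + 48 = 41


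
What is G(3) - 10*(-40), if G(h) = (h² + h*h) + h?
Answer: 421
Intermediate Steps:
G(h) = h + 2*h² (G(h) = (h² + h²) + h = 2*h² + h = h + 2*h²)
G(3) - 10*(-40) = 3*(1 + 2*3) - 10*(-40) = 3*(1 + 6) + 400 = 3*7 + 400 = 21 + 400 = 421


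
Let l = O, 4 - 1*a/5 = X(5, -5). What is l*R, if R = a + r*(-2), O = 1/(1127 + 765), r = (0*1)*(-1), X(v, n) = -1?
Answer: 25/1892 ≈ 0.013214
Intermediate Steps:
a = 25 (a = 20 - 5*(-1) = 20 + 5 = 25)
r = 0 (r = 0*(-1) = 0)
O = 1/1892 ≈ 0.00052854
l = 1/1892 ≈ 0.00052854
R = 25 (R = 25 + 0*(-2) = 25 + 0 = 25)
l*R = (1/1892)*25 = 25/1892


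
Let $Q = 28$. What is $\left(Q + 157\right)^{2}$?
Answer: $34225$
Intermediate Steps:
$\left(Q + 157\right)^{2} = \left(28 + 157\right)^{2} = 185^{2} = 34225$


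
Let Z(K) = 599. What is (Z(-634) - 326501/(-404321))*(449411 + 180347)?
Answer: 152725622823240/404321 ≈ 3.7773e+8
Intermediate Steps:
(Z(-634) - 326501/(-404321))*(449411 + 180347) = (599 - 326501/(-404321))*(449411 + 180347) = (599 - 326501*(-1/404321))*629758 = (599 + 326501/404321)*629758 = (242514780/404321)*629758 = 152725622823240/404321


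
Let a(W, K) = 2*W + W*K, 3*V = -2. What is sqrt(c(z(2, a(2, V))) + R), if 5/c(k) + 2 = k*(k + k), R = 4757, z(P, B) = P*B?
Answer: sqrt(1160901482)/494 ≈ 68.972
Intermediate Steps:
V = -2/3 (V = (1/3)*(-2) = -2/3 ≈ -0.66667)
a(W, K) = 2*W + K*W
z(P, B) = B*P
c(k) = 5/(-2 + 2*k**2) (c(k) = 5/(-2 + k*(k + k)) = 5/(-2 + k*(2*k)) = 5/(-2 + 2*k**2))
sqrt(c(z(2, a(2, V))) + R) = sqrt(5/(2*(-1 + ((2*(2 - 2/3))*2)**2)) + 4757) = sqrt(5/(2*(-1 + ((2*(4/3))*2)**2)) + 4757) = sqrt(5/(2*(-1 + ((8/3)*2)**2)) + 4757) = sqrt(5/(2*(-1 + (16/3)**2)) + 4757) = sqrt(5/(2*(-1 + 256/9)) + 4757) = sqrt(5/(2*(247/9)) + 4757) = sqrt((5/2)*(9/247) + 4757) = sqrt(45/494 + 4757) = sqrt(2350003/494) = sqrt(1160901482)/494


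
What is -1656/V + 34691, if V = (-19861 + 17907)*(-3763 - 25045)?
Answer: 244098156407/7036354 ≈ 34691.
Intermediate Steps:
V = 56290832 (V = -1954*(-28808) = 56290832)
-1656/V + 34691 = -1656/56290832 + 34691 = -1656*1/56290832 + 34691 = -207/7036354 + 34691 = 244098156407/7036354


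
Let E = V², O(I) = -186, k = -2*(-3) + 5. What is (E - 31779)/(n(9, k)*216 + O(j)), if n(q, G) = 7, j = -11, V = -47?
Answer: -14785/663 ≈ -22.300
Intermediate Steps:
k = 11 (k = 6 + 5 = 11)
E = 2209 (E = (-47)² = 2209)
(E - 31779)/(n(9, k)*216 + O(j)) = (2209 - 31779)/(7*216 - 186) = -29570/(1512 - 186) = -29570/1326 = -29570*1/1326 = -14785/663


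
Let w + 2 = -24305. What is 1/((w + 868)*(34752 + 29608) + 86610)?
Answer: -1/1508447430 ≈ -6.6293e-10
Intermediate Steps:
w = -24307 (w = -2 - 24305 = -24307)
1/((w + 868)*(34752 + 29608) + 86610) = 1/((-24307 + 868)*(34752 + 29608) + 86610) = 1/(-23439*64360 + 86610) = 1/(-1508534040 + 86610) = 1/(-1508447430) = -1/1508447430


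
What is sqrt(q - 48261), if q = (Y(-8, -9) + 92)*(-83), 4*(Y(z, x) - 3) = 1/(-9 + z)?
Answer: 3*I*sqrt(7211485)/34 ≈ 236.95*I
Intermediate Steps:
Y(z, x) = 3 + 1/(4*(-9 + z))
q = -536097/68 (q = ((-107 + 12*(-8))/(4*(-9 - 8)) + 92)*(-83) = ((1/4)*(-107 - 96)/(-17) + 92)*(-83) = ((1/4)*(-1/17)*(-203) + 92)*(-83) = (203/68 + 92)*(-83) = (6459/68)*(-83) = -536097/68 ≈ -7883.8)
sqrt(q - 48261) = sqrt(-536097/68 - 48261) = sqrt(-3817845/68) = 3*I*sqrt(7211485)/34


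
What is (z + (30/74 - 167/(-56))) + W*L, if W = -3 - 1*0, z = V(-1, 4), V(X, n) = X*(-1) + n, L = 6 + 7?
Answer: -63429/2072 ≈ -30.612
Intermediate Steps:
L = 13
V(X, n) = n - X (V(X, n) = -X + n = n - X)
z = 5 (z = 4 - 1*(-1) = 4 + 1 = 5)
W = -3 (W = -3 + 0 = -3)
(z + (30/74 - 167/(-56))) + W*L = (5 + (30/74 - 167/(-56))) - 3*13 = (5 + (30*(1/74) - 167*(-1/56))) - 39 = (5 + (15/37 + 167/56)) - 39 = (5 + 7019/2072) - 39 = 17379/2072 - 39 = -63429/2072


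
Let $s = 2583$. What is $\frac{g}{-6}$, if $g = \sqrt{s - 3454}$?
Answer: $- \frac{i \sqrt{871}}{6} \approx - 4.9188 i$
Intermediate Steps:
$g = i \sqrt{871}$ ($g = \sqrt{2583 - 3454} = \sqrt{-871} = i \sqrt{871} \approx 29.513 i$)
$\frac{g}{-6} = \frac{i \sqrt{871}}{-6} = i \sqrt{871} \left(- \frac{1}{6}\right) = - \frac{i \sqrt{871}}{6}$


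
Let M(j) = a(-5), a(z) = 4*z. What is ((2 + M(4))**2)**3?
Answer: 34012224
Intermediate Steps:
M(j) = -20 (M(j) = 4*(-5) = -20)
((2 + M(4))**2)**3 = ((2 - 20)**2)**3 = ((-18)**2)**3 = 324**3 = 34012224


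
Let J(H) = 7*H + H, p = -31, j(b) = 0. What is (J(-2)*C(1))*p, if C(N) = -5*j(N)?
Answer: 0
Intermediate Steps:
C(N) = 0 (C(N) = -5*0 = 0)
J(H) = 8*H
(J(-2)*C(1))*p = ((8*(-2))*0)*(-31) = -16*0*(-31) = 0*(-31) = 0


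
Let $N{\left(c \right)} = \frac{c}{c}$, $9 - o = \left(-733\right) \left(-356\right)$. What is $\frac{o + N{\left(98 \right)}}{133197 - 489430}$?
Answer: $\frac{260938}{356233} \approx 0.73249$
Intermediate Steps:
$o = -260939$ ($o = 9 - \left(-733\right) \left(-356\right) = 9 - 260948 = -260939$)
$N{\left(c \right)} = 1$
$\frac{o + N{\left(98 \right)}}{133197 - 489430} = \frac{-260939 + 1}{133197 - 489430} = - \frac{260938}{-356233} = \left(-260938\right) \left(- \frac{1}{356233}\right) = \frac{260938}{356233}$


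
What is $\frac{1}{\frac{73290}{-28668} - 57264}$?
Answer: $- \frac{4778}{273619607} \approx -1.7462 \cdot 10^{-5}$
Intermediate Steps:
$\frac{1}{\frac{73290}{-28668} - 57264} = \frac{1}{73290 \left(- \frac{1}{28668}\right) - 57264} = \frac{1}{- \frac{12215}{4778} - 57264} = \frac{1}{- \frac{273619607}{4778}} = - \frac{4778}{273619607}$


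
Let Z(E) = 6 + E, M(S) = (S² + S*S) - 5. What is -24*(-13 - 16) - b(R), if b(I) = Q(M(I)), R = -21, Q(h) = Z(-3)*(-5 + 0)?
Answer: 711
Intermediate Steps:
M(S) = -5 + 2*S² (M(S) = (S² + S²) - 5 = 2*S² - 5 = -5 + 2*S²)
Q(h) = -15 (Q(h) = (6 - 3)*(-5 + 0) = 3*(-5) = -15)
b(I) = -15
-24*(-13 - 16) - b(R) = -24*(-13 - 16) - 1*(-15) = -24*(-29) + 15 = 696 + 15 = 711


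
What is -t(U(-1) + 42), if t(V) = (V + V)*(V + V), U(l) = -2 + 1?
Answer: -6724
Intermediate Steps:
U(l) = -1
t(V) = 4*V² (t(V) = (2*V)*(2*V) = 4*V²)
-t(U(-1) + 42) = -4*(-1 + 42)² = -4*41² = -4*1681 = -1*6724 = -6724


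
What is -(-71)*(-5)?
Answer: -355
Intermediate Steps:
-(-71)*(-5) = -1*355 = -355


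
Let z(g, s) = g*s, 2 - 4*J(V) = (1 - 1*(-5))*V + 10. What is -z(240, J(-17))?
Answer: -5640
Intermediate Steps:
J(V) = -2 - 3*V/2 (J(V) = ½ - ((1 - 1*(-5))*V + 10)/4 = ½ - ((1 + 5)*V + 10)/4 = ½ - (6*V + 10)/4 = ½ - (10 + 6*V)/4 = ½ + (-5/2 - 3*V/2) = -2 - 3*V/2)
-z(240, J(-17)) = -240*(-2 - 3/2*(-17)) = -240*(-2 + 51/2) = -240*47/2 = -1*5640 = -5640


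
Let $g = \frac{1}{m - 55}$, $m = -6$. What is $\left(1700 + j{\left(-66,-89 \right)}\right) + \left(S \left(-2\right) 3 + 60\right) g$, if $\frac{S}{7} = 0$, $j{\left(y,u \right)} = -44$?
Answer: $\frac{100956}{61} \approx 1655.0$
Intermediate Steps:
$S = 0$ ($S = 7 \cdot 0 = 0$)
$g = - \frac{1}{61}$ ($g = \frac{1}{-6 - 55} = \frac{1}{-61} = - \frac{1}{61} \approx -0.016393$)
$\left(1700 + j{\left(-66,-89 \right)}\right) + \left(S \left(-2\right) 3 + 60\right) g = \left(1700 - 44\right) + \left(0 \left(-2\right) 3 + 60\right) \left(- \frac{1}{61}\right) = 1656 + \left(0 \cdot 3 + 60\right) \left(- \frac{1}{61}\right) = 1656 + \left(0 + 60\right) \left(- \frac{1}{61}\right) = 1656 + 60 \left(- \frac{1}{61}\right) = 1656 - \frac{60}{61} = \frac{100956}{61}$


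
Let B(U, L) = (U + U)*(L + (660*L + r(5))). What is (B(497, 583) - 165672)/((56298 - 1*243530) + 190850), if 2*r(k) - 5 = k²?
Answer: 191450030/1809 ≈ 1.0583e+5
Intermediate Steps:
r(k) = 5/2 + k²/2
B(U, L) = 2*U*(15 + 661*L) (B(U, L) = (U + U)*(L + (660*L + (5/2 + (½)*5²))) = (2*U)*(L + (660*L + (5/2 + (½)*25))) = (2*U)*(L + (660*L + (5/2 + 25/2))) = (2*U)*(L + (660*L + 15)) = (2*U)*(L + (15 + 660*L)) = (2*U)*(15 + 661*L) = 2*U*(15 + 661*L))
(B(497, 583) - 165672)/((56298 - 1*243530) + 190850) = (2*497*(15 + 661*583) - 165672)/((56298 - 1*243530) + 190850) = (2*497*(15 + 385363) - 165672)/((56298 - 243530) + 190850) = (2*497*385378 - 165672)/(-187232 + 190850) = (383065732 - 165672)/3618 = 382900060*(1/3618) = 191450030/1809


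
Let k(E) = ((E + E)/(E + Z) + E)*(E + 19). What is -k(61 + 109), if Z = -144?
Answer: -449820/13 ≈ -34602.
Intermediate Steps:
k(E) = (19 + E)*(E + 2*E/(-144 + E)) (k(E) = ((E + E)/(E - 144) + E)*(E + 19) = ((2*E)/(-144 + E) + E)*(19 + E) = (2*E/(-144 + E) + E)*(19 + E) = (E + 2*E/(-144 + E))*(19 + E) = (19 + E)*(E + 2*E/(-144 + E)))
-k(61 + 109) = -(61 + 109)*(-2698 + (61 + 109)² - 123*(61 + 109))/(-144 + (61 + 109)) = -170*(-2698 + 170² - 123*170)/(-144 + 170) = -170*(-2698 + 28900 - 20910)/26 = -170*5292/26 = -1*449820/13 = -449820/13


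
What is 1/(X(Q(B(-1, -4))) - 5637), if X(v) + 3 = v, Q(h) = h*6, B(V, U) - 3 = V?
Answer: -1/5628 ≈ -0.00017768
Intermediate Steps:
B(V, U) = 3 + V
Q(h) = 6*h
X(v) = -3 + v
1/(X(Q(B(-1, -4))) - 5637) = 1/((-3 + 6*(3 - 1)) - 5637) = 1/((-3 + 6*2) - 5637) = 1/((-3 + 12) - 5637) = 1/(9 - 5637) = 1/(-5628) = -1/5628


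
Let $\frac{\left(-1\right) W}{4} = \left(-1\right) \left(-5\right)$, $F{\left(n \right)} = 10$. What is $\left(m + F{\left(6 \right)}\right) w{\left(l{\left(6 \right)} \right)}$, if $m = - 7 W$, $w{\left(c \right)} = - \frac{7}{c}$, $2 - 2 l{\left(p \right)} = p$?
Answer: $525$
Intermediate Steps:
$l{\left(p \right)} = 1 - \frac{p}{2}$
$W = -20$ ($W = - 4 \left(\left(-1\right) \left(-5\right)\right) = \left(-4\right) 5 = -20$)
$m = 140$ ($m = \left(-7\right) \left(-20\right) = 140$)
$\left(m + F{\left(6 \right)}\right) w{\left(l{\left(6 \right)} \right)} = \left(140 + 10\right) \left(- \frac{7}{1 - 3}\right) = 150 \left(- \frac{7}{1 - 3}\right) = 150 \left(- \frac{7}{-2}\right) = 150 \left(\left(-7\right) \left(- \frac{1}{2}\right)\right) = 150 \cdot \frac{7}{2} = 525$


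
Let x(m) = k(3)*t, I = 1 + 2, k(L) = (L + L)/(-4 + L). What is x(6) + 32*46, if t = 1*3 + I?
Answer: 1436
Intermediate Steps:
k(L) = 2*L/(-4 + L) (k(L) = (2*L)/(-4 + L) = 2*L/(-4 + L))
I = 3
t = 6 (t = 1*3 + 3 = 3 + 3 = 6)
x(m) = -36 (x(m) = (2*3/(-4 + 3))*6 = (2*3/(-1))*6 = (2*3*(-1))*6 = -6*6 = -36)
x(6) + 32*46 = -36 + 32*46 = -36 + 1472 = 1436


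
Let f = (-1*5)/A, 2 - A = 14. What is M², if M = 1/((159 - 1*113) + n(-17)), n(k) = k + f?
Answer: 144/124609 ≈ 0.0011556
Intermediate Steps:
A = -12 (A = 2 - 1*14 = 2 - 14 = -12)
f = 5/12 (f = -1*5/(-12) = -5*(-1/12) = 5/12 ≈ 0.41667)
n(k) = 5/12 + k (n(k) = k + 5/12 = 5/12 + k)
M = 12/353 (M = 1/((159 - 1*113) + (5/12 - 17)) = 1/((159 - 113) - 199/12) = 1/(46 - 199/12) = 1/(353/12) = 12/353 ≈ 0.033994)
M² = (12/353)² = 144/124609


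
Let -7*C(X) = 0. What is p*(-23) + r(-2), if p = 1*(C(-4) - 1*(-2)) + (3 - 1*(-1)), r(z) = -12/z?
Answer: -132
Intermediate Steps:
C(X) = 0 (C(X) = -⅐*0 = 0)
p = 6 (p = 1*(0 - 1*(-2)) + (3 - 1*(-1)) = 1*(0 + 2) + (3 + 1) = 1*2 + 4 = 2 + 4 = 6)
p*(-23) + r(-2) = 6*(-23) - 12/(-2) = -138 - 12*(-½) = -138 + 6 = -132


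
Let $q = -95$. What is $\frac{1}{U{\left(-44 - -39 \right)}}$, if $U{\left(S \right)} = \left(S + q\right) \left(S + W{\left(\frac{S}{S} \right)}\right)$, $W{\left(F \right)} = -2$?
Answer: $\frac{1}{700} \approx 0.0014286$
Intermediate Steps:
$U{\left(S \right)} = \left(-95 + S\right) \left(-2 + S\right)$ ($U{\left(S \right)} = \left(S - 95\right) \left(S - 2\right) = \left(-95 + S\right) \left(-2 + S\right)$)
$\frac{1}{U{\left(-44 - -39 \right)}} = \frac{1}{190 + \left(-44 - -39\right)^{2} - 97 \left(-44 - -39\right)} = \frac{1}{190 + \left(-44 + 39\right)^{2} - 97 \left(-44 + 39\right)} = \frac{1}{190 + \left(-5\right)^{2} - -485} = \frac{1}{190 + 25 + 485} = \frac{1}{700}$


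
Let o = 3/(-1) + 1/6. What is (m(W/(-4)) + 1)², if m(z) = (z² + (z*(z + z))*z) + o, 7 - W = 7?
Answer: 121/36 ≈ 3.3611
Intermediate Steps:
W = 0 (W = 7 - 1*7 = 7 - 7 = 0)
o = -17/6 (o = 3*(-1) + 1*(⅙) = -3 + ⅙ = -17/6 ≈ -2.8333)
m(z) = -17/6 + z² + 2*z³ (m(z) = (z² + (z*(z + z))*z) - 17/6 = (z² + (z*(2*z))*z) - 17/6 = (z² + (2*z²)*z) - 17/6 = (z² + 2*z³) - 17/6 = -17/6 + z² + 2*z³)
(m(W/(-4)) + 1)² = ((-17/6 + (0/(-4))² + 2*(0/(-4))³) + 1)² = ((-17/6 + (0*(-¼))² + 2*(0*(-¼))³) + 1)² = ((-17/6 + 0² + 2*0³) + 1)² = ((-17/6 + 0 + 2*0) + 1)² = ((-17/6 + 0 + 0) + 1)² = (-17/6 + 1)² = (-11/6)² = 121/36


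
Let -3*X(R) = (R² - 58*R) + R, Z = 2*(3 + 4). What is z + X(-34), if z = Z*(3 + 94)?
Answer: 980/3 ≈ 326.67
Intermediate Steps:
Z = 14 (Z = 2*7 = 14)
X(R) = 19*R - R²/3 (X(R) = -((R² - 58*R) + R)/3 = -(R² - 57*R)/3 = 19*R - R²/3)
z = 1358 (z = 14*(3 + 94) = 14*97 = 1358)
z + X(-34) = 1358 + (⅓)*(-34)*(57 - 1*(-34)) = 1358 + (⅓)*(-34)*(57 + 34) = 1358 + (⅓)*(-34)*91 = 1358 - 3094/3 = 980/3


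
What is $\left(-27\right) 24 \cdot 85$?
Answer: $-55080$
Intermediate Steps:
$\left(-27\right) 24 \cdot 85 = \left(-648\right) 85 = -55080$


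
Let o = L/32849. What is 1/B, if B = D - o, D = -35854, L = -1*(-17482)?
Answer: -32849/1177785528 ≈ -2.7890e-5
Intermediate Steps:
L = 17482
o = 17482/32849 ≈ 0.53219
B = -1177785528/32849 (B = -35854 - 1*17482/32849 = -35854 - 17482/32849 = -1177785528/32849 ≈ -35855.)
1/B = 1/(-1177785528/32849) = -32849/1177785528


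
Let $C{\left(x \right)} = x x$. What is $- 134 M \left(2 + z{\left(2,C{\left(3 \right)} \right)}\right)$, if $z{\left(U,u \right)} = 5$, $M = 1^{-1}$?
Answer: $-938$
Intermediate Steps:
$M = 1$
$C{\left(x \right)} = x^{2}$
$- 134 M \left(2 + z{\left(2,C{\left(3 \right)} \right)}\right) = - 134 \cdot 1 \left(2 + 5\right) = - 134 \cdot 1 \cdot 7 = \left(-134\right) 7 = -938$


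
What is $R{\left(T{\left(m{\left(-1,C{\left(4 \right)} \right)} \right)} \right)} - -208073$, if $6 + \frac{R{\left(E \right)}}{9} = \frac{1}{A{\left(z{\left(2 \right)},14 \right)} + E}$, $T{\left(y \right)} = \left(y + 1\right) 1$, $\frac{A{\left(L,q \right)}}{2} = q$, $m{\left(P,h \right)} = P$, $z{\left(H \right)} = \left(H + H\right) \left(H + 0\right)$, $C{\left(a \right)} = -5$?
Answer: $\frac{5824541}{28} \approx 2.0802 \cdot 10^{5}$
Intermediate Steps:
$z{\left(H \right)} = 2 H^{2}$ ($z{\left(H \right)} = 2 H H = 2 H^{2}$)
$A{\left(L,q \right)} = 2 q$
$T{\left(y \right)} = 1 + y$ ($T{\left(y \right)} = \left(1 + y\right) 1 = 1 + y$)
$R{\left(E \right)} = -54 + \frac{9}{28 + E}$ ($R{\left(E \right)} = -54 + \frac{9}{2 \cdot 14 + E} = -54 + \frac{9}{28 + E}$)
$R{\left(T{\left(m{\left(-1,C{\left(4 \right)} \right)} \right)} \right)} - -208073 = \frac{9 \left(-167 - 6 \left(1 - 1\right)\right)}{28 + \left(1 - 1\right)} - -208073 = \frac{9 \left(-167 - 0\right)}{28 + 0} + 208073 = \frac{9 \left(-167 + 0\right)}{28} + 208073 = 9 \cdot \frac{1}{28} \left(-167\right) + 208073 = - \frac{1503}{28} + 208073 = \frac{5824541}{28}$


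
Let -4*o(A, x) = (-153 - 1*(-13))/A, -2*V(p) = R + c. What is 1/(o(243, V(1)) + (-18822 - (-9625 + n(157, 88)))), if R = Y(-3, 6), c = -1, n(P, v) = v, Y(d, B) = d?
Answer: -243/2256220 ≈ -0.00010770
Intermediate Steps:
R = -3
V(p) = 2 (V(p) = -(-3 - 1)/2 = -½*(-4) = 2)
o(A, x) = 35/A (o(A, x) = -(-153 - 1*(-13))/(4*A) = -(-153 + 13)/(4*A) = -(-35)/A = 35/A)
1/(o(243, V(1)) + (-18822 - (-9625 + n(157, 88)))) = 1/(35/243 + (-18822 - (-9625 + 88))) = 1/(35*(1/243) + (-18822 - 1*(-9537))) = 1/(35/243 + (-18822 + 9537)) = 1/(35/243 - 9285) = 1/(-2256220/243) = -243/2256220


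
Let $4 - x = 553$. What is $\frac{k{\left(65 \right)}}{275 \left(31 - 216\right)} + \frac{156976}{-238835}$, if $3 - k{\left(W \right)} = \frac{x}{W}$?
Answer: $- \frac{2806906504}{4269175625} \approx -0.65748$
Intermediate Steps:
$x = -549$ ($x = 4 - 553 = -549$)
$k{\left(W \right)} = 3 + \frac{549}{W}$ ($k{\left(W \right)} = 3 - - \frac{549}{W} = 3 + \frac{549}{W}$)
$\frac{k{\left(65 \right)}}{275 \left(31 - 216\right)} + \frac{156976}{-238835} = \frac{3 + \frac{549}{65}}{275 \left(31 - 216\right)} + \frac{156976}{-238835} = \frac{3 + 549 \cdot \frac{1}{65}}{275 \left(-185\right)} + 156976 \left(- \frac{1}{238835}\right) = \frac{3 + \frac{549}{65}}{-50875} - \frac{156976}{238835} = \frac{744}{65} \left(- \frac{1}{50875}\right) - \frac{156976}{238835} = - \frac{744}{3306875} - \frac{156976}{238835} = - \frac{2806906504}{4269175625}$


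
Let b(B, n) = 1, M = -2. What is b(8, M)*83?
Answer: 83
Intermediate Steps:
b(8, M)*83 = 1*83 = 83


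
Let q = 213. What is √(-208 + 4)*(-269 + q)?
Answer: -112*I*√51 ≈ -799.84*I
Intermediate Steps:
√(-208 + 4)*(-269 + q) = √(-208 + 4)*(-269 + 213) = √(-204)*(-56) = (2*I*√51)*(-56) = -112*I*√51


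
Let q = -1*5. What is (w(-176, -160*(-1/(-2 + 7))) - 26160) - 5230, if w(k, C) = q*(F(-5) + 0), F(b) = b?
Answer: -31365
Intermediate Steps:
q = -5
w(k, C) = 25 (w(k, C) = -5*(-5 + 0) = -5*(-5) = 25)
(w(-176, -160*(-1/(-2 + 7))) - 26160) - 5230 = (25 - 26160) - 5230 = -26135 - 5230 = -31365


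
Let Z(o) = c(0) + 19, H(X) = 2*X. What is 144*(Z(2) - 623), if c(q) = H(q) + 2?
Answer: -86688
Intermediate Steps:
c(q) = 2 + 2*q (c(q) = 2*q + 2 = 2 + 2*q)
Z(o) = 21 (Z(o) = (2 + 2*0) + 19 = (2 + 0) + 19 = 2 + 19 = 21)
144*(Z(2) - 623) = 144*(21 - 623) = 144*(-602) = -86688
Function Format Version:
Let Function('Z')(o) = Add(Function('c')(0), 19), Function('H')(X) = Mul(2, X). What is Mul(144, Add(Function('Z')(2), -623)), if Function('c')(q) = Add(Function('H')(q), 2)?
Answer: -86688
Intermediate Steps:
Function('c')(q) = Add(2, Mul(2, q)) (Function('c')(q) = Add(Mul(2, q), 2) = Add(2, Mul(2, q)))
Function('Z')(o) = 21 (Function('Z')(o) = Add(Add(2, Mul(2, 0)), 19) = Add(Add(2, 0), 19) = Add(2, 19) = 21)
Mul(144, Add(Function('Z')(2), -623)) = Mul(144, Add(21, -623)) = Mul(144, -602) = -86688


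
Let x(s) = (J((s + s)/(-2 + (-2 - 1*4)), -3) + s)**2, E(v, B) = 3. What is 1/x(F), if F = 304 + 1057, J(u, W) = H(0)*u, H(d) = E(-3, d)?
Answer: 16/1852321 ≈ 8.6378e-6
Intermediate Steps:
H(d) = 3
J(u, W) = 3*u
F = 1361
x(s) = s**2/16 (x(s) = (3*((s + s)/(-2 + (-2 - 1*4))) + s)**2 = (3*((2*s)/(-2 + (-2 - 4))) + s)**2 = (3*((2*s)/(-2 - 6)) + s)**2 = (3*((2*s)/(-8)) + s)**2 = (3*((2*s)*(-1/8)) + s)**2 = (3*(-s/4) + s)**2 = (-3*s/4 + s)**2 = (s/4)**2 = s**2/16)
1/x(F) = 1/((1/16)*1361**2) = 1/((1/16)*1852321) = 1/(1852321/16) = 16/1852321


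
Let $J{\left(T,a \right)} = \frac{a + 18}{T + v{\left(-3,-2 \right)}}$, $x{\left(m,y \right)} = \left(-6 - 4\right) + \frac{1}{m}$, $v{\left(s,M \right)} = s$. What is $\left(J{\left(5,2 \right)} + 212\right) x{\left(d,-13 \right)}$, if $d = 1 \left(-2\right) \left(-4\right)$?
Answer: $- \frac{8769}{4} \approx -2192.3$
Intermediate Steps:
$d = 8$ ($d = \left(-2\right) \left(-4\right) = 8$)
$x{\left(m,y \right)} = -10 + \frac{1}{m}$
$J{\left(T,a \right)} = \frac{18 + a}{-3 + T}$ ($J{\left(T,a \right)} = \frac{a + 18}{T - 3} = \frac{18 + a}{-3 + T}$)
$\left(J{\left(5,2 \right)} + 212\right) x{\left(d,-13 \right)} = \left(\frac{18 + 2}{-3 + 5} + 212\right) \left(-10 + \frac{1}{8}\right) = \left(\frac{1}{2} \cdot 20 + 212\right) \left(-10 + \frac{1}{8}\right) = \left(\frac{1}{2} \cdot 20 + 212\right) \left(- \frac{79}{8}\right) = \left(10 + 212\right) \left(- \frac{79}{8}\right) = 222 \left(- \frac{79}{8}\right) = - \frac{8769}{4}$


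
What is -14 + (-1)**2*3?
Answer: -11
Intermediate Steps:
-14 + (-1)**2*3 = -14 + 1*3 = -14 + 3 = -11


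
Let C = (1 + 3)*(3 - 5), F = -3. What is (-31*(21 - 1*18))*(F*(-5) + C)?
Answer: -651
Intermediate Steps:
C = -8 (C = 4*(-2) = -8)
(-31*(21 - 1*18))*(F*(-5) + C) = (-31*(21 - 1*18))*(-3*(-5) - 8) = (-31*(21 - 18))*(15 - 8) = -31*3*7 = -93*7 = -651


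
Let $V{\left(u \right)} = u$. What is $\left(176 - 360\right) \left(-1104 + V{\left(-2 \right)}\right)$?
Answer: $203504$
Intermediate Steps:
$\left(176 - 360\right) \left(-1104 + V{\left(-2 \right)}\right) = \left(176 - 360\right) \left(-1104 - 2\right) = \left(176 - 360\right) \left(-1106\right) = \left(-184\right) \left(-1106\right) = 203504$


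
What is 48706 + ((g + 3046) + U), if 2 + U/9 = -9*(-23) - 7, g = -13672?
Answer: 39862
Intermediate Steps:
U = 1782 (U = -18 + 9*(-9*(-23) - 7) = -18 + 9*(207 - 7) = -18 + 9*200 = -18 + 1800 = 1782)
48706 + ((g + 3046) + U) = 48706 + ((-13672 + 3046) + 1782) = 48706 + (-10626 + 1782) = 48706 - 8844 = 39862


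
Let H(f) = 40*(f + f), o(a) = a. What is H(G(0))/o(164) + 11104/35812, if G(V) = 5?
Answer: 1009116/367073 ≈ 2.7491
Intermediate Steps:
H(f) = 80*f (H(f) = 40*(2*f) = 80*f)
H(G(0))/o(164) + 11104/35812 = (80*5)/164 + 11104/35812 = 400*(1/164) + 11104*(1/35812) = 100/41 + 2776/8953 = 1009116/367073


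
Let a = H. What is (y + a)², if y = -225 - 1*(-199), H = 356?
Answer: 108900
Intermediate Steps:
a = 356
y = -26 (y = -225 + 199 = -26)
(y + a)² = (-26 + 356)² = 330² = 108900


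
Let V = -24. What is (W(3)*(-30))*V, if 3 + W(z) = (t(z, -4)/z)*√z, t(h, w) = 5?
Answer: -2160 + 1200*√3 ≈ -81.539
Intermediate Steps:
W(z) = -3 + 5/√z (W(z) = -3 + (5/z)*√z = -3 + 5/√z)
(W(3)*(-30))*V = ((-3 + 5/√3)*(-30))*(-24) = ((-3 + 5*(√3/3))*(-30))*(-24) = ((-3 + 5*√3/3)*(-30))*(-24) = (90 - 50*√3)*(-24) = -2160 + 1200*√3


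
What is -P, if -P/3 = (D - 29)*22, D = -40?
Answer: -4554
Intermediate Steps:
P = 4554 (P = -3*(-40 - 29)*22 = -(-207)*22 = -3*(-1518) = 4554)
-P = -1*4554 = -4554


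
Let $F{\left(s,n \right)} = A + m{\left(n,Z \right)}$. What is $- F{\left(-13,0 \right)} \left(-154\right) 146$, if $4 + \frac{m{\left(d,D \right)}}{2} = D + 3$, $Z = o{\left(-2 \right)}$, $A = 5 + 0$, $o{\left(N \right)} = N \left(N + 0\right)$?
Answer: $247324$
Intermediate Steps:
$o{\left(N \right)} = N^{2}$ ($o{\left(N \right)} = N N = N^{2}$)
$A = 5$
$Z = 4$ ($Z = \left(-2\right)^{2} = 4$)
$m{\left(d,D \right)} = -2 + 2 D$ ($m{\left(d,D \right)} = -8 + 2 \left(D + 3\right) = -8 + 2 \left(3 + D\right) = -8 + \left(6 + 2 D\right) = -2 + 2 D$)
$F{\left(s,n \right)} = 11$ ($F{\left(s,n \right)} = 5 + \left(-2 + 2 \cdot 4\right) = 5 + \left(-2 + 8\right) = 5 + 6 = 11$)
$- F{\left(-13,0 \right)} \left(-154\right) 146 = - 11 \left(-154\right) 146 = - \left(-1694\right) 146 = \left(-1\right) \left(-247324\right) = 247324$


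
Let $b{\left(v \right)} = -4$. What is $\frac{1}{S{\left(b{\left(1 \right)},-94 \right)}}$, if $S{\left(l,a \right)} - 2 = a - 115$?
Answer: $- \frac{1}{207} \approx -0.0048309$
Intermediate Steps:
$S{\left(l,a \right)} = -113 + a$ ($S{\left(l,a \right)} = 2 + \left(a - 115\right) = 2 + \left(-115 + a\right) = -113 + a$)
$\frac{1}{S{\left(b{\left(1 \right)},-94 \right)}} = \frac{1}{-113 - 94} = \frac{1}{-207} = - \frac{1}{207}$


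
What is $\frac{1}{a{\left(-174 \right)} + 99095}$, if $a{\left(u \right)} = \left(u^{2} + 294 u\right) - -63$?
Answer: $\frac{1}{78278} \approx 1.2775 \cdot 10^{-5}$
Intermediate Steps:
$a{\left(u \right)} = 63 + u^{2} + 294 u$ ($a{\left(u \right)} = \left(u^{2} + 294 u\right) + \left(-88 + 151\right) = \left(u^{2} + 294 u\right) + 63 = 63 + u^{2} + 294 u$)
$\frac{1}{a{\left(-174 \right)} + 99095} = \frac{1}{\left(63 + \left(-174\right)^{2} + 294 \left(-174\right)\right) + 99095} = \frac{1}{\left(63 + 30276 - 51156\right) + 99095} = \frac{1}{-20817 + 99095} = \frac{1}{78278}$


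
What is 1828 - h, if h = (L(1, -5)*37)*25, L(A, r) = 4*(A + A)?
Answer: -5572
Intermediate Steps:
L(A, r) = 8*A (L(A, r) = 4*(2*A) = 8*A)
h = 7400 (h = ((8*1)*37)*25 = (8*37)*25 = 296*25 = 7400)
1828 - h = 1828 - 1*7400 = 1828 - 7400 = -5572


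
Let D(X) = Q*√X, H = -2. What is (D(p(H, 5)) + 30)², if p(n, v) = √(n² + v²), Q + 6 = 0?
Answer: 36*(5 - 29^(¼))² ≈ 258.45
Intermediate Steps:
Q = -6 (Q = -6 + 0 = -6)
D(X) = -6*√X
(D(p(H, 5)) + 30)² = (-6*((-2)² + 5²)^(¼) + 30)² = (-6*(4 + 25)^(¼) + 30)² = (-6*29^(¼) + 30)² = (30 - 6*29^(¼))²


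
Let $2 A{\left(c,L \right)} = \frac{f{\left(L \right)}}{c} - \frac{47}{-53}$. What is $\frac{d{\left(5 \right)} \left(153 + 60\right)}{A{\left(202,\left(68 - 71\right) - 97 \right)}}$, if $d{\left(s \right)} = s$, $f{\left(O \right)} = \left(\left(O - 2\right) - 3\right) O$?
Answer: $\frac{11401890}{282997} \approx 40.29$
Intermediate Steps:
$f{\left(O \right)} = O \left(-5 + O\right)$ ($f{\left(O \right)} = \left(\left(-2 + O\right) - 3\right) O = \left(-5 + O\right) O = O \left(-5 + O\right)$)
$A{\left(c,L \right)} = \frac{47}{106} + \frac{L \left(-5 + L\right)}{2 c}$ ($A{\left(c,L \right)} = \frac{\frac{L \left(-5 + L\right)}{c} - \frac{47}{-53}}{2} = \frac{\frac{L \left(-5 + L\right)}{c} - - \frac{47}{53}}{2} = \frac{\frac{L \left(-5 + L\right)}{c} + \frac{47}{53}}{2} = \frac{\frac{47}{53} + \frac{L \left(-5 + L\right)}{c}}{2} = \frac{47}{106} + \frac{L \left(-5 + L\right)}{2 c}$)
$\frac{d{\left(5 \right)} \left(153 + 60\right)}{A{\left(202,\left(68 - 71\right) - 97 \right)}} = \frac{5 \left(153 + 60\right)}{\frac{1}{106} \cdot \frac{1}{202} \left(47 \cdot 202 + 53 \left(\left(68 - 71\right) - 97\right) \left(-5 + \left(\left(68 - 71\right) - 97\right)\right)\right)} = \frac{5 \cdot 213}{\frac{1}{106} \cdot \frac{1}{202} \left(9494 + 53 \left(-3 - 97\right) \left(-5 - 100\right)\right)} = \frac{1065}{\frac{1}{106} \cdot \frac{1}{202} \left(9494 + 53 \left(-100\right) \left(-5 - 100\right)\right)} = \frac{1065}{\frac{1}{106} \cdot \frac{1}{202} \left(9494 + 53 \left(-100\right) \left(-105\right)\right)} = \frac{1065}{\frac{1}{106} \cdot \frac{1}{202} \left(9494 + 556500\right)} = \frac{1065}{\frac{1}{106} \cdot \frac{1}{202} \cdot 565994} = \frac{1065}{\frac{282997}{10706}} = 1065 \cdot \frac{10706}{282997} = \frac{11401890}{282997}$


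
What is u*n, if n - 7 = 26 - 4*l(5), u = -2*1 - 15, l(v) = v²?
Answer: 1139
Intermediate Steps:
u = -17 (u = -2 - 15 = -17)
n = -67 (n = 7 + (26 - 4*5²) = 7 + (26 - 4*25) = 7 + (26 - 100) = 7 - 74 = -67)
u*n = -17*(-67) = 1139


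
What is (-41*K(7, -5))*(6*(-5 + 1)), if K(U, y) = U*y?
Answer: -34440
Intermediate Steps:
(-41*K(7, -5))*(6*(-5 + 1)) = (-287*(-5))*(6*(-5 + 1)) = (-41*(-35))*(6*(-4)) = 1435*(-24) = -34440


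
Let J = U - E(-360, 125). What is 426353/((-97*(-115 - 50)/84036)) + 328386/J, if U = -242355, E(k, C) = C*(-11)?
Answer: 287802244493197/128562830 ≈ 2.2386e+6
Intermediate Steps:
E(k, C) = -11*C
J = -240980 (J = -242355 - (-11)*125 = -242355 - 1*(-1375) = -242355 + 1375 = -240980)
426353/((-97*(-115 - 50)/84036)) + 328386/J = 426353/((-97*(-115 - 50)/84036)) + 328386/(-240980) = 426353/((-97*(-165)*(1/84036))) + 328386*(-1/240980) = 426353/((16005*(1/84036))) - 164193/120490 = 426353/(5335/28012) - 164193/120490 = 426353*(28012/5335) - 164193/120490 = 11943000236/5335 - 164193/120490 = 287802244493197/128562830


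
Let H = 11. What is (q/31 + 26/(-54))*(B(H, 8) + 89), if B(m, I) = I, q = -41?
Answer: -146470/837 ≈ -174.99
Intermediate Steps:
(q/31 + 26/(-54))*(B(H, 8) + 89) = (-41/31 + 26/(-54))*(8 + 89) = (-41*1/31 + 26*(-1/54))*97 = (-41/31 - 13/27)*97 = -1510/837*97 = -146470/837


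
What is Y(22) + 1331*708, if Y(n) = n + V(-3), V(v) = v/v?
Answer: 942371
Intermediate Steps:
V(v) = 1
Y(n) = 1 + n (Y(n) = n + 1 = 1 + n)
Y(22) + 1331*708 = (1 + 22) + 1331*708 = 23 + 942348 = 942371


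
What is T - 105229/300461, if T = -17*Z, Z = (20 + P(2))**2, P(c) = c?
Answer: -2472298337/300461 ≈ -8228.3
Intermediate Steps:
Z = 484 (Z = (20 + 2)**2 = 22**2 = 484)
T = -8228 (T = -17*484 = -8228)
T - 105229/300461 = -8228 - 105229/300461 = -2472298337/300461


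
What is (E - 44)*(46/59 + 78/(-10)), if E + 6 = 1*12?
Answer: 78698/295 ≈ 266.77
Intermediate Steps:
E = 6 (E = -6 + 1*12 = -6 + 12 = 6)
(E - 44)*(46/59 + 78/(-10)) = (6 - 44)*(46/59 + 78/(-10)) = -38*(46*(1/59) + 78*(-⅒)) = -38*(46/59 - 39/5) = -38*(-2071/295) = 78698/295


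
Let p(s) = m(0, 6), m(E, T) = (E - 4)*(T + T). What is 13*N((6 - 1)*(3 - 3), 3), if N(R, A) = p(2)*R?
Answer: 0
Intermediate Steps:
m(E, T) = 2*T*(-4 + E) (m(E, T) = (-4 + E)*(2*T) = 2*T*(-4 + E))
p(s) = -48 (p(s) = 2*6*(-4 + 0) = 2*6*(-4) = -48)
N(R, A) = -48*R
13*N((6 - 1)*(3 - 3), 3) = 13*(-48*(6 - 1)*(3 - 3)) = 13*(-240*0) = 13*(-48*0) = 13*0 = 0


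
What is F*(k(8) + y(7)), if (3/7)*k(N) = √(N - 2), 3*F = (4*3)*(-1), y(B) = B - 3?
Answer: -16 - 28*√6/3 ≈ -38.862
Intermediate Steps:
y(B) = -3 + B
F = -4 (F = ((4*3)*(-1))/3 = (12*(-1))/3 = (⅓)*(-12) = -4)
k(N) = 7*√(-2 + N)/3 (k(N) = 7*√(N - 2)/3 = 7*√(-2 + N)/3)
F*(k(8) + y(7)) = -4*(7*√(-2 + 8)/3 + (-3 + 7)) = -4*(7*√6/3 + 4) = -4*(4 + 7*√6/3) = -16 - 28*√6/3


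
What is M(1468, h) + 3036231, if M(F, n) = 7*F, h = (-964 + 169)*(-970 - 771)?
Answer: 3046507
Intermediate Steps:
h = 1384095 (h = -795*(-1741) = 1384095)
M(1468, h) + 3036231 = 7*1468 + 3036231 = 10276 + 3036231 = 3046507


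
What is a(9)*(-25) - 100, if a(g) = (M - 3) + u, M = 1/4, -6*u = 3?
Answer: -75/4 ≈ -18.750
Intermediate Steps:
u = -1/2 (u = -1/6*3 = -1/2 ≈ -0.50000)
M = 1/4 ≈ 0.25000
a(g) = -13/4 (a(g) = (1/4 - 3) - 1/2 = -11/4 - 1/2 = -13/4)
a(9)*(-25) - 100 = -13/4*(-25) - 100 = 325/4 - 100 = -75/4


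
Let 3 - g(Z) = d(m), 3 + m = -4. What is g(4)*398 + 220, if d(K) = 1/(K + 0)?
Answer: 10296/7 ≈ 1470.9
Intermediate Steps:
m = -7 (m = -3 - 4 = -7)
d(K) = 1/K
g(Z) = 22/7 (g(Z) = 3 - 1/(-7) = 3 - 1*(-1/7) = 3 + 1/7 = 22/7)
g(4)*398 + 220 = (22/7)*398 + 220 = 8756/7 + 220 = 10296/7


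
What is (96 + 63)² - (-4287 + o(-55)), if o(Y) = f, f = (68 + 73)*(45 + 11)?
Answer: 21672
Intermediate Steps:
f = 7896 (f = 141*56 = 7896)
o(Y) = 7896
(96 + 63)² - (-4287 + o(-55)) = (96 + 63)² - (-4287 + 7896) = 159² - 1*3609 = 25281 - 3609 = 21672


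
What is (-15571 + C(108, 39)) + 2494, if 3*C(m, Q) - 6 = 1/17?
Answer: -666824/51 ≈ -13075.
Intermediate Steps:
C(m, Q) = 103/51 (C(m, Q) = 2 + (1/3)/17 = 2 + (1/3)*(1/17) = 2 + 1/51 = 103/51)
(-15571 + C(108, 39)) + 2494 = (-15571 + 103/51) + 2494 = -794018/51 + 2494 = -666824/51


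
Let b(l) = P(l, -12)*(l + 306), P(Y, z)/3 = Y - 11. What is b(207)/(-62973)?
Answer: -33516/6997 ≈ -4.7901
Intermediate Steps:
P(Y, z) = -33 + 3*Y (P(Y, z) = 3*(Y - 11) = 3*(-11 + Y) = -33 + 3*Y)
b(l) = (-33 + 3*l)*(306 + l) (b(l) = (-33 + 3*l)*(l + 306) = (-33 + 3*l)*(306 + l))
b(207)/(-62973) = (3*(-11 + 207)*(306 + 207))/(-62973) = (3*196*513)*(-1/62973) = 301644*(-1/62973) = -33516/6997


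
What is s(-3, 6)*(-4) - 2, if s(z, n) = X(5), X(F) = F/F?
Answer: -6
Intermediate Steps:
X(F) = 1
s(z, n) = 1
s(-3, 6)*(-4) - 2 = 1*(-4) - 2 = -4 - 2 = -6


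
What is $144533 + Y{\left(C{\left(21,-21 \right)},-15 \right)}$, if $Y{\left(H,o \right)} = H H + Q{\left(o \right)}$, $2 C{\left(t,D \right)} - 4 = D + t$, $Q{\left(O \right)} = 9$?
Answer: $144546$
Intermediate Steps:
$C{\left(t,D \right)} = 2 + \frac{D}{2} + \frac{t}{2}$ ($C{\left(t,D \right)} = 2 + \frac{D + t}{2} = 2 + \left(\frac{D}{2} + \frac{t}{2}\right) = 2 + \frac{D}{2} + \frac{t}{2}$)
$Y{\left(H,o \right)} = 9 + H^{2}$ ($Y{\left(H,o \right)} = H H + 9 = H^{2} + 9 = 9 + H^{2}$)
$144533 + Y{\left(C{\left(21,-21 \right)},-15 \right)} = 144533 + \left(9 + \left(2 + \frac{1}{2} \left(-21\right) + \frac{1}{2} \cdot 21\right)^{2}\right) = 144533 + \left(9 + \left(2 - \frac{21}{2} + \frac{21}{2}\right)^{2}\right) = 144533 + \left(9 + 2^{2}\right) = 144533 + \left(9 + 4\right) = 144533 + 13 = 144546$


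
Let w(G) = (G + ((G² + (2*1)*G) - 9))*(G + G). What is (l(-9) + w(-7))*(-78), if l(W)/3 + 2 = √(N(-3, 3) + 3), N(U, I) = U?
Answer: 21216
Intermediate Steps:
l(W) = -6 (l(W) = -6 + 3*√(-3 + 3) = -6 + 3*√0 = -6 + 3*0 = -6 + 0 = -6)
w(G) = 2*G*(-9 + G² + 3*G) (w(G) = (G + ((G² + 2*G) - 9))*(2*G) = (G + (-9 + G² + 2*G))*(2*G) = (-9 + G² + 3*G)*(2*G) = 2*G*(-9 + G² + 3*G))
(l(-9) + w(-7))*(-78) = (-6 + 2*(-7)*(-9 + (-7)² + 3*(-7)))*(-78) = (-6 + 2*(-7)*(-9 + 49 - 21))*(-78) = (-6 + 2*(-7)*19)*(-78) = (-6 - 266)*(-78) = -272*(-78) = 21216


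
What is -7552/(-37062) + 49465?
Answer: 916639691/18531 ≈ 49465.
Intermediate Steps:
-7552/(-37062) + 49465 = -7552*(-1/37062) + 49465 = 3776/18531 + 49465 = 916639691/18531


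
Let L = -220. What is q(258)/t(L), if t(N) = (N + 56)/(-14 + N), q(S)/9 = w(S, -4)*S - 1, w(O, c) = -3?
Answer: -816075/82 ≈ -9952.1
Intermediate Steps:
q(S) = -9 - 27*S (q(S) = 9*(-3*S - 1) = 9*(-1 - 3*S) = -9 - 27*S)
t(N) = (56 + N)/(-14 + N)
q(258)/t(L) = (-9 - 27*258)/(((56 - 220)/(-14 - 220))) = (-9 - 6966)/((-164/(-234))) = -6975/((-1/234*(-164))) = -6975/82/117 = -6975*117/82 = -816075/82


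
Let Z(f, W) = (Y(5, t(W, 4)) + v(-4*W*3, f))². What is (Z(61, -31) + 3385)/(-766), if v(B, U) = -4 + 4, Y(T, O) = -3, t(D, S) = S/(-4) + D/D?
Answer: -1697/383 ≈ -4.4308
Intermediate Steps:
t(D, S) = 1 - S/4 (t(D, S) = S*(-¼) + 1 = -S/4 + 1 = 1 - S/4)
v(B, U) = 0
Z(f, W) = 9 (Z(f, W) = (-3 + 0)² = (-3)² = 9)
(Z(61, -31) + 3385)/(-766) = (9 + 3385)/(-766) = 3394*(-1/766) = -1697/383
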